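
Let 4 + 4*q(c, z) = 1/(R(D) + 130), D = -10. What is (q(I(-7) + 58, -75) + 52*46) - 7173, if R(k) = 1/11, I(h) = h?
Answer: -27372157/5724 ≈ -4782.0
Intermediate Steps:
R(k) = 1/11
q(c, z) = -5713/5724 (q(c, z) = -1 + 1/(4*(1/11 + 130)) = -1 + 1/(4*(1431/11)) = -1 + (¼)*(11/1431) = -1 + 11/5724 = -5713/5724)
(q(I(-7) + 58, -75) + 52*46) - 7173 = (-5713/5724 + 52*46) - 7173 = (-5713/5724 + 2392) - 7173 = 13686095/5724 - 7173 = -27372157/5724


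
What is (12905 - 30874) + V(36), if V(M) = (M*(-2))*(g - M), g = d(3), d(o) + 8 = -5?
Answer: -14441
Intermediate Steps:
d(o) = -13 (d(o) = -8 - 5 = -13)
g = -13
V(M) = -2*M*(-13 - M) (V(M) = (M*(-2))*(-13 - M) = (-2*M)*(-13 - M) = -2*M*(-13 - M))
(12905 - 30874) + V(36) = (12905 - 30874) + 2*36*(13 + 36) = -17969 + 2*36*49 = -17969 + 3528 = -14441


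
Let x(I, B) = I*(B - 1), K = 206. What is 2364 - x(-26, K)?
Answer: 7694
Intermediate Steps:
x(I, B) = I*(-1 + B)
2364 - x(-26, K) = 2364 - (-26)*(-1 + 206) = 2364 - (-26)*205 = 2364 - 1*(-5330) = 2364 + 5330 = 7694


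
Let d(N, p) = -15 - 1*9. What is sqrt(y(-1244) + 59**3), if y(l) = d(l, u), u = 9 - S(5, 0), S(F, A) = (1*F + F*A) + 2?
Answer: sqrt(205355) ≈ 453.16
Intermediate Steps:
S(F, A) = 2 + F + A*F (S(F, A) = (F + A*F) + 2 = 2 + F + A*F)
u = 2 (u = 9 - (2 + 5 + 0*5) = 9 - (2 + 5 + 0) = 9 - 1*7 = 9 - 7 = 2)
d(N, p) = -24 (d(N, p) = -15 - 9 = -24)
y(l) = -24
sqrt(y(-1244) + 59**3) = sqrt(-24 + 59**3) = sqrt(-24 + 205379) = sqrt(205355)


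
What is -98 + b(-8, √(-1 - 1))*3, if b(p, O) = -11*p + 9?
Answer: 193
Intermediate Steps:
b(p, O) = 9 - 11*p
-98 + b(-8, √(-1 - 1))*3 = -98 + (9 - 11*(-8))*3 = -98 + (9 + 88)*3 = -98 + 97*3 = -98 + 291 = 193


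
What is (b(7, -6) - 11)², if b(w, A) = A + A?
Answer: 529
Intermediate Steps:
b(w, A) = 2*A
(b(7, -6) - 11)² = (2*(-6) - 11)² = (-12 - 11)² = (-23)² = 529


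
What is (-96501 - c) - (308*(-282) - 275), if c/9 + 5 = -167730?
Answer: 1500245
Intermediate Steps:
c = -1509615 (c = -45 + 9*(-167730) = -45 - 1509570 = -1509615)
(-96501 - c) - (308*(-282) - 275) = (-96501 - 1*(-1509615)) - (308*(-282) - 275) = (-96501 + 1509615) - (-86856 - 275) = 1413114 - 1*(-87131) = 1413114 + 87131 = 1500245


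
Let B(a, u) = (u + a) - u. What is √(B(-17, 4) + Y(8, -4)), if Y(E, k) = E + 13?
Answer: 2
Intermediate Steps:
Y(E, k) = 13 + E
B(a, u) = a (B(a, u) = (a + u) - u = a)
√(B(-17, 4) + Y(8, -4)) = √(-17 + (13 + 8)) = √(-17 + 21) = √4 = 2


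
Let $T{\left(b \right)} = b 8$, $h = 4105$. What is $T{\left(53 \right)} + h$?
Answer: $4529$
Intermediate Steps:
$T{\left(b \right)} = 8 b$
$T{\left(53 \right)} + h = 8 \cdot 53 + 4105 = 424 + 4105 = 4529$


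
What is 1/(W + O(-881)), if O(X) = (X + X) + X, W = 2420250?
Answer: 1/2417607 ≈ 4.1363e-7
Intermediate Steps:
O(X) = 3*X (O(X) = 2*X + X = 3*X)
1/(W + O(-881)) = 1/(2420250 + 3*(-881)) = 1/(2420250 - 2643) = 1/2417607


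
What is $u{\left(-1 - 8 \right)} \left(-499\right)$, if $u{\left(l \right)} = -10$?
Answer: $4990$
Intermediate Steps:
$u{\left(-1 - 8 \right)} \left(-499\right) = \left(-10\right) \left(-499\right) = 4990$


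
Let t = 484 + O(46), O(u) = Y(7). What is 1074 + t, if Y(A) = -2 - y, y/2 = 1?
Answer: 1554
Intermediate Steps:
y = 2 (y = 2*1 = 2)
Y(A) = -4 (Y(A) = -2 - 1*2 = -2 - 2 = -4)
O(u) = -4
t = 480 (t = 484 - 4 = 480)
1074 + t = 1074 + 480 = 1554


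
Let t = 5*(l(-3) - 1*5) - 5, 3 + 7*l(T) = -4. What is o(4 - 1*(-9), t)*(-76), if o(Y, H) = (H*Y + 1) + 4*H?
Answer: 45144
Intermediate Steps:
l(T) = -1 (l(T) = -3/7 + (⅐)*(-4) = -3/7 - 4/7 = -1)
t = -35 (t = 5*(-1 - 1*5) - 5 = 5*(-1 - 5) - 5 = 5*(-6) - 5 = -30 - 5 = -35)
o(Y, H) = 1 + 4*H + H*Y (o(Y, H) = (1 + H*Y) + 4*H = 1 + 4*H + H*Y)
o(4 - 1*(-9), t)*(-76) = (1 + 4*(-35) - 35*(4 - 1*(-9)))*(-76) = (1 - 140 - 35*(4 + 9))*(-76) = (1 - 140 - 35*13)*(-76) = (1 - 140 - 455)*(-76) = -594*(-76) = 45144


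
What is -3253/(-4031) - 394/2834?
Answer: 3815394/5711927 ≈ 0.66797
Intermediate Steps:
-3253/(-4031) - 394/2834 = -3253*(-1/4031) - 394*1/2834 = 3253/4031 - 197/1417 = 3815394/5711927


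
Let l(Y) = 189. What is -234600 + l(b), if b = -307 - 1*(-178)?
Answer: -234411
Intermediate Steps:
b = -129 (b = -307 + 178 = -129)
-234600 + l(b) = -234600 + 189 = -234411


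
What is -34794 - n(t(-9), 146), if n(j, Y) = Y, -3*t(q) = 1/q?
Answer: -34940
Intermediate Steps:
t(q) = -1/(3*q)
-34794 - n(t(-9), 146) = -34794 - 1*146 = -34794 - 146 = -34940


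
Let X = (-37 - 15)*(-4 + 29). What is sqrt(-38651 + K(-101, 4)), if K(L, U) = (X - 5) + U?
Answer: 4*I*sqrt(2497) ≈ 199.88*I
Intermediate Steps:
X = -1300 (X = -52*25 = -1300)
K(L, U) = -1305 + U (K(L, U) = (-1300 - 5) + U = -1305 + U)
sqrt(-38651 + K(-101, 4)) = sqrt(-38651 + (-1305 + 4)) = sqrt(-38651 - 1301) = sqrt(-39952) = 4*I*sqrt(2497)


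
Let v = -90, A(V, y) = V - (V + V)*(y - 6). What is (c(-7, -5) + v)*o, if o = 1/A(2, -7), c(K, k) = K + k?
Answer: -17/9 ≈ -1.8889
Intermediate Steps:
A(V, y) = V - 2*V*(-6 + y)
o = 1/54 (o = 1/(2*(13 - 2*(-7))) = 1/(2*(13 + 14)) = 1/(2*27) = 1/54 ≈ 0.018519)
(c(-7, -5) + v)*o = ((-7 - 5) - 90)*(1/54) = (-12 - 90)*(1/54) = -102*1/54 = -17/9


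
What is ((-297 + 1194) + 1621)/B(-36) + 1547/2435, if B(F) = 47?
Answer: 6204039/114445 ≈ 54.210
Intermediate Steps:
((-297 + 1194) + 1621)/B(-36) + 1547/2435 = ((-297 + 1194) + 1621)/47 + 1547/2435 = (897 + 1621)*(1/47) + 1547*(1/2435) = 2518*(1/47) + 1547/2435 = 2518/47 + 1547/2435 = 6204039/114445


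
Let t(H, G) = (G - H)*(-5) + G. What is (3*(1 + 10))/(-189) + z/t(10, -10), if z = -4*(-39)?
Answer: 491/315 ≈ 1.5587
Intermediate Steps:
z = 156
t(H, G) = -4*G + 5*H (t(H, G) = (-5*G + 5*H) + G = -4*G + 5*H)
(3*(1 + 10))/(-189) + z/t(10, -10) = (3*(1 + 10))/(-189) + 156/(-4*(-10) + 5*10) = (3*11)*(-1/189) + 156/(40 + 50) = 33*(-1/189) + 156/90 = -11/63 + 156*(1/90) = -11/63 + 26/15 = 491/315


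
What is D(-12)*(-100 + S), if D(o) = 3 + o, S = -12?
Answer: 1008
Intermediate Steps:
D(-12)*(-100 + S) = (3 - 12)*(-100 - 12) = -9*(-112) = 1008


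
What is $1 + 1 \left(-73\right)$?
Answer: $-72$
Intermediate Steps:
$1 + 1 \left(-73\right) = 1 - 73 = -72$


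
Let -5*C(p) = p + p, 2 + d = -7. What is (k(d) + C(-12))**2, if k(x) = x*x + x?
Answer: 147456/25 ≈ 5898.2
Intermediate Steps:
d = -9 (d = -2 - 7 = -9)
C(p) = -2*p/5 (C(p) = -(p + p)/5 = -2*p/5)
k(x) = x + x**2 (k(x) = x**2 + x = x + x**2)
(k(d) + C(-12))**2 = (-9*(1 - 9) - 2/5*(-12))**2 = (-9*(-8) + 24/5)**2 = (72 + 24/5)**2 = (384/5)**2 = 147456/25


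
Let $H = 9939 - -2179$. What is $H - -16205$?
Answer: $28323$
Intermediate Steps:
$H = 12118$ ($H = 9939 + 2179 = 12118$)
$H - -16205 = 12118 - -16205 = 12118 + 16205 = 28323$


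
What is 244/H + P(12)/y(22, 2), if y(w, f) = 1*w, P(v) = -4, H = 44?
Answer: 59/11 ≈ 5.3636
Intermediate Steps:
y(w, f) = w
244/H + P(12)/y(22, 2) = 244/44 - 4/22 = 244*(1/44) - 4*1/22 = 61/11 - 2/11 = 59/11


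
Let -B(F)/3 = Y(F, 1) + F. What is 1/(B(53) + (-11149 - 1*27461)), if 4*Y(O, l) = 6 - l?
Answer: -4/155091 ≈ -2.5791e-5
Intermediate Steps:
Y(O, l) = 3/2 - l/4 (Y(O, l) = (6 - l)/4 = 3/2 - l/4)
B(F) = -15/4 - 3*F (B(F) = -3*((3/2 - 1/4*1) + F) = -3*((3/2 - 1/4) + F) = -3*(5/4 + F) = -15/4 - 3*F)
1/(B(53) + (-11149 - 1*27461)) = 1/((-15/4 - 3*53) + (-11149 - 1*27461)) = 1/((-15/4 - 159) + (-11149 - 27461)) = 1/(-651/4 - 38610) = 1/(-155091/4) = -4/155091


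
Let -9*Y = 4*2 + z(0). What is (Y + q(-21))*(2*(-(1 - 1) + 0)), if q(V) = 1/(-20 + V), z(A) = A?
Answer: 0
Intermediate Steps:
Y = -8/9 (Y = -(4*2 + 0)/9 = -(8 + 0)/9 = -1/9*8 = -8/9 ≈ -0.88889)
(Y + q(-21))*(2*(-(1 - 1) + 0)) = (-8/9 + 1/(-20 - 21))*(2*(-(1 - 1) + 0)) = (-8/9 + 1/(-41))*(2*(-1*0 + 0)) = (-8/9 - 1/41)*(2*(0 + 0)) = -674*0/369 = -337/369*0 = 0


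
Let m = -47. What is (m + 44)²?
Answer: 9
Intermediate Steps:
(m + 44)² = (-47 + 44)² = (-3)² = 9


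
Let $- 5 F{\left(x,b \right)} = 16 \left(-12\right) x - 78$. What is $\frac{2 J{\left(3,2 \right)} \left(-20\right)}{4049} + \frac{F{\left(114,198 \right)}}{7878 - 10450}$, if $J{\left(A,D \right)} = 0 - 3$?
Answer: $- \frac{43698567}{26035070} \approx -1.6784$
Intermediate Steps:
$J{\left(A,D \right)} = -3$
$F{\left(x,b \right)} = \frac{78}{5} + \frac{192 x}{5}$ ($F{\left(x,b \right)} = - \frac{16 \left(-12\right) x - 78}{5} = - \frac{- 192 x - 78}{5} = - \frac{-78 - 192 x}{5} = \frac{78}{5} + \frac{192 x}{5}$)
$\frac{2 J{\left(3,2 \right)} \left(-20\right)}{4049} + \frac{F{\left(114,198 \right)}}{7878 - 10450} = \frac{2 \left(-3\right) \left(-20\right)}{4049} + \frac{\frac{78}{5} + \frac{192}{5} \cdot 114}{7878 - 10450} = \left(-6\right) \left(-20\right) \frac{1}{4049} + \frac{\frac{78}{5} + \frac{21888}{5}}{-2572} = 120 \cdot \frac{1}{4049} + \frac{21966}{5} \left(- \frac{1}{2572}\right) = \frac{120}{4049} - \frac{10983}{6430} = - \frac{43698567}{26035070}$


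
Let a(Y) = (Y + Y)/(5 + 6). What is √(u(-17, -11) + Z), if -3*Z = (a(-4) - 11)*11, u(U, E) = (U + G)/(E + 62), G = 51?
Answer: √393/3 ≈ 6.6081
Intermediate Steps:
a(Y) = 2*Y/11 (a(Y) = (2*Y)/11 = (2*Y)*(1/11) = 2*Y/11)
u(U, E) = (51 + U)/(62 + E) (u(U, E) = (U + 51)/(E + 62) = (51 + U)/(62 + E))
Z = 43 (Z = -((2/11)*(-4) - 11)*11/3 = -(-8/11 - 11)*11/3 = -(-43)*11/11 = -⅓*(-129) = 43)
√(u(-17, -11) + Z) = √((51 - 17)/(62 - 11) + 43) = √(34/51 + 43) = √((1/51)*34 + 43) = √(⅔ + 43) = √(131/3) = √393/3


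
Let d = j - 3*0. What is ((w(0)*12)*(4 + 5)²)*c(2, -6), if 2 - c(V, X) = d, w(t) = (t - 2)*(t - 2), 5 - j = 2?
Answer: -3888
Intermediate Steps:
j = 3 (j = 5 - 1*2 = 5 - 2 = 3)
w(t) = (-2 + t)² (w(t) = (-2 + t)*(-2 + t) = (-2 + t)²)
d = 3 (d = 3 - 3*0 = 3 + 0 = 3)
c(V, X) = -1 (c(V, X) = 2 - 1*3 = 2 - 3 = -1)
((w(0)*12)*(4 + 5)²)*c(2, -6) = (((-2 + 0)²*12)*(4 + 5)²)*(-1) = (((-2)²*12)*9²)*(-1) = ((4*12)*81)*(-1) = (48*81)*(-1) = 3888*(-1) = -3888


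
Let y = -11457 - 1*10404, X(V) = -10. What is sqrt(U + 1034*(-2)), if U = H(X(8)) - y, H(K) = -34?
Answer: sqrt(19759) ≈ 140.57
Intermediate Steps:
y = -21861 (y = -11457 - 10404 = -21861)
U = 21827 (U = -34 - 1*(-21861) = -34 + 21861 = 21827)
sqrt(U + 1034*(-2)) = sqrt(21827 + 1034*(-2)) = sqrt(21827 - 2068) = sqrt(19759)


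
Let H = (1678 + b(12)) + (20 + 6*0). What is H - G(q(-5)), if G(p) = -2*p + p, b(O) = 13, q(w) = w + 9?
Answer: 1715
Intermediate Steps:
q(w) = 9 + w
G(p) = -p
H = 1711 (H = (1678 + 13) + (20 + 6*0) = 1691 + (20 + 0) = 1691 + 20 = 1711)
H - G(q(-5)) = 1711 - (-1)*(9 - 5) = 1711 - (-1)*4 = 1711 - 1*(-4) = 1711 + 4 = 1715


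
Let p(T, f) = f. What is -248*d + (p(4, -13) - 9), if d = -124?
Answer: 30730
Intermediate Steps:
-248*d + (p(4, -13) - 9) = -248*(-124) + (-13 - 9) = 30752 - 22 = 30730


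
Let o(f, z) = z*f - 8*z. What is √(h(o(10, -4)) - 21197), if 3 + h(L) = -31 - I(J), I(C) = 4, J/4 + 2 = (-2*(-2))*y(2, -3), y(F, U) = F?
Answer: I*√21235 ≈ 145.72*I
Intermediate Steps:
o(f, z) = -8*z + f*z (o(f, z) = f*z - 8*z = -8*z + f*z)
J = 24 (J = -8 + 4*(-2*(-2)*2) = -8 + 4*(4*2) = -8 + 4*8 = -8 + 32 = 24)
h(L) = -38 (h(L) = -3 + (-31 - 1*4) = -3 + (-31 - 4) = -3 - 35 = -38)
√(h(o(10, -4)) - 21197) = √(-38 - 21197) = √(-21235) = I*√21235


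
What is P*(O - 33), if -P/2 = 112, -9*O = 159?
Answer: 34048/3 ≈ 11349.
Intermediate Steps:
O = -53/3 (O = -⅑*159 = -53/3 ≈ -17.667)
P = -224 (P = -2*112 = -224)
P*(O - 33) = -224*(-53/3 - 33) = -224*(-152/3) = 34048/3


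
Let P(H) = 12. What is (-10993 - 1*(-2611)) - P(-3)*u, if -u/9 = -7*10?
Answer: -15942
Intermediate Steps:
u = 630 (u = -(-63)*10 = -9*(-70) = 630)
(-10993 - 1*(-2611)) - P(-3)*u = (-10993 - 1*(-2611)) - 12*630 = (-10993 + 2611) - 1*7560 = -8382 - 7560 = -15942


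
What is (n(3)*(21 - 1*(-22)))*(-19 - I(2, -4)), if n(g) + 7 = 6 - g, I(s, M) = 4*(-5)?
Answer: -172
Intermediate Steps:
I(s, M) = -20
n(g) = -1 - g (n(g) = -7 + (6 - g) = -1 - g)
(n(3)*(21 - 1*(-22)))*(-19 - I(2, -4)) = ((-1 - 1*3)*(21 - 1*(-22)))*(-19 - 1*(-20)) = ((-1 - 3)*(21 + 22))*(-19 + 20) = -4*43*1 = -172*1 = -172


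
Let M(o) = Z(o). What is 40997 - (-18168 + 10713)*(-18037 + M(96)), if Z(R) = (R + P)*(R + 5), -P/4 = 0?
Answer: -62141158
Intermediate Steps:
P = 0 (P = -4*0 = 0)
Z(R) = R*(5 + R) (Z(R) = (R + 0)*(R + 5) = R*(5 + R))
M(o) = o*(5 + o)
40997 - (-18168 + 10713)*(-18037 + M(96)) = 40997 - (-18168 + 10713)*(-18037 + 96*(5 + 96)) = 40997 - (-7455)*(-18037 + 96*101) = 40997 - (-7455)*(-18037 + 9696) = 40997 - (-7455)*(-8341) = 40997 - 1*62182155 = 40997 - 62182155 = -62141158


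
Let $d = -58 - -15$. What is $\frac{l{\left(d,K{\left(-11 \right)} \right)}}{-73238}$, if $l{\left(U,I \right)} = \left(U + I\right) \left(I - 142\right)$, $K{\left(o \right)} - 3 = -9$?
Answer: $- \frac{3626}{36619} \approx -0.09902$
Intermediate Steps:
$K{\left(o \right)} = -6$ ($K{\left(o \right)} = 3 - 9 = -6$)
$d = -43$ ($d = -58 + 15 = -43$)
$l{\left(U,I \right)} = \left(-142 + I\right) \left(I + U\right)$ ($l{\left(U,I \right)} = \left(I + U\right) \left(-142 + I\right) = \left(-142 + I\right) \left(I + U\right)$)
$\frac{l{\left(d,K{\left(-11 \right)} \right)}}{-73238} = \frac{\left(-6\right)^{2} - -852 - -6106 - -258}{-73238} = \left(36 + 852 + 6106 + 258\right) \left(- \frac{1}{73238}\right) = 7252 \left(- \frac{1}{73238}\right) = - \frac{3626}{36619}$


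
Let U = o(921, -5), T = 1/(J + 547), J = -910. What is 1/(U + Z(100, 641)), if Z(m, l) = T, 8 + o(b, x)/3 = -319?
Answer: -363/356104 ≈ -0.0010194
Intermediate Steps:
T = -1/363 (T = 1/(-910 + 547) = 1/(-363) = -1/363 ≈ -0.0027548)
o(b, x) = -981 (o(b, x) = -24 + 3*(-319) = -24 - 957 = -981)
U = -981
Z(m, l) = -1/363
1/(U + Z(100, 641)) = 1/(-981 - 1/363) = 1/(-356104/363) = -363/356104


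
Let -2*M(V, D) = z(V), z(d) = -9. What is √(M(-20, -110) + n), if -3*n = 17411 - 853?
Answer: I*√198534/6 ≈ 74.262*I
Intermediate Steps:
M(V, D) = 9/2 (M(V, D) = -½*(-9) = 9/2)
n = -16558/3 (n = -(17411 - 853)/3 = -⅓*16558 = -16558/3 ≈ -5519.3)
√(M(-20, -110) + n) = √(9/2 - 16558/3) = √(-33089/6) = I*√198534/6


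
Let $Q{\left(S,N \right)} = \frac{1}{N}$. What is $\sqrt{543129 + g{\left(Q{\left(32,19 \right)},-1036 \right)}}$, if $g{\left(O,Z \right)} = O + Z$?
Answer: $\frac{2 \sqrt{48923898}}{19} \approx 736.27$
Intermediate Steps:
$\sqrt{543129 + g{\left(Q{\left(32,19 \right)},-1036 \right)}} = \sqrt{543129 - \left(1036 - \frac{1}{19}\right)} = \sqrt{543129 + \left(\frac{1}{19} - 1036\right)} = \sqrt{543129 - \frac{19683}{19}} = \sqrt{\frac{10299768}{19}} = \frac{2 \sqrt{48923898}}{19}$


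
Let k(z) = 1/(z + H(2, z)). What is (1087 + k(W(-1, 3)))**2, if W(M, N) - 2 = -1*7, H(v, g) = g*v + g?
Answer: 472584121/400 ≈ 1.1815e+6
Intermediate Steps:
H(v, g) = g + g*v
W(M, N) = -5 (W(M, N) = 2 - 1*7 = 2 - 7 = -5)
k(z) = 1/(4*z) (k(z) = 1/(z + z*(1 + 2)) = 1/(z + z*3) = 1/(z + 3*z) = 1/(4*z))
(1087 + k(W(-1, 3)))**2 = (1087 + (1/4)/(-5))**2 = (1087 + (1/4)*(-1/5))**2 = (1087 - 1/20)**2 = (21739/20)**2 = 472584121/400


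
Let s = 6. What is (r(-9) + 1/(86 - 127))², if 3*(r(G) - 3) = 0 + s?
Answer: 41616/1681 ≈ 24.757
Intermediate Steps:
r(G) = 5 (r(G) = 3 + (0 + 6)/3 = 3 + (⅓)*6 = 3 + 2 = 5)
(r(-9) + 1/(86 - 127))² = (5 + 1/(86 - 127))² = (5 + 1/(-41))² = (5 - 1/41)² = (204/41)² = 41616/1681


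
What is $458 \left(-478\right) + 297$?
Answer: $-218627$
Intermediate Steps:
$458 \left(-478\right) + 297 = -218924 + 297 = -218627$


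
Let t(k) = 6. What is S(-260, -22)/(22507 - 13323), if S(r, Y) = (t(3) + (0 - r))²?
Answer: 2527/328 ≈ 7.7043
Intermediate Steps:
S(r, Y) = (6 - r)² (S(r, Y) = (6 + (0 - r))² = (6 - r)²)
S(-260, -22)/(22507 - 13323) = (-6 - 260)²/(22507 - 13323) = (-266)²/9184 = 70756*(1/9184) = 2527/328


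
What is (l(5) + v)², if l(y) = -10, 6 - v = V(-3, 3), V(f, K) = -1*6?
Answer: 4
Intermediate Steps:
V(f, K) = -6
v = 12 (v = 6 - 1*(-6) = 6 + 6 = 12)
(l(5) + v)² = (-10 + 12)² = 2² = 4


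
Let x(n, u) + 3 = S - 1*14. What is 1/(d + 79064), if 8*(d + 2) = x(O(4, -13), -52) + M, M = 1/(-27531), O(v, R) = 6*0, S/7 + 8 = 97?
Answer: 220248/17429931161 ≈ 1.2636e-5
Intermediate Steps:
S = 623 (S = -56 + 7*97 = -56 + 679 = 623)
O(v, R) = 0
x(n, u) = 606 (x(n, u) = -3 + (623 - 1*14) = -3 + (623 - 14) = -3 + 609 = 606)
M = -1/27531 ≈ -3.6323e-5
d = 16243289/220248 (d = -2 + (606 - 1/27531)/8 = -2 + (1/8)*(16683785/27531) = -2 + 16683785/220248 = 16243289/220248 ≈ 73.750)
1/(d + 79064) = 1/(16243289/220248 + 79064) = 1/(17429931161/220248) = 220248/17429931161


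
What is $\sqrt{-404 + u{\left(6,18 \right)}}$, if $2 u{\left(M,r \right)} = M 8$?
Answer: $2 i \sqrt{95} \approx 19.494 i$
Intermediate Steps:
$u{\left(M,r \right)} = 4 M$ ($u{\left(M,r \right)} = \frac{M 8}{2} = \frac{8 M}{2} = 4 M$)
$\sqrt{-404 + u{\left(6,18 \right)}} = \sqrt{-404 + 4 \cdot 6} = \sqrt{-404 + 24} = \sqrt{-380} = 2 i \sqrt{95}$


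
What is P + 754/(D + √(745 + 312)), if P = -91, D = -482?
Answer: -21408725/231267 - 754*√1057/231267 ≈ -92.677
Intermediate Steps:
P + 754/(D + √(745 + 312)) = -91 + 754/(-482 + √(745 + 312)) = -91 + 754/(-482 + √1057)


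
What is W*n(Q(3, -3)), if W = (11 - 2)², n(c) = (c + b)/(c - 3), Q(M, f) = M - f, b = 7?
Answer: 351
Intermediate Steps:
n(c) = (7 + c)/(-3 + c) (n(c) = (c + 7)/(c - 3) = (7 + c)/(-3 + c))
W = 81 (W = 9² = 81)
W*n(Q(3, -3)) = 81*((7 + (3 - 1*(-3)))/(-3 + (3 - 1*(-3)))) = 81*((7 + (3 + 3))/(-3 + (3 + 3))) = 81*((7 + 6)/(-3 + 6)) = 81*(13/3) = 351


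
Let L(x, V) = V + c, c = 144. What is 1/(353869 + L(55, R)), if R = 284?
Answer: 1/354297 ≈ 2.8225e-6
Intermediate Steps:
L(x, V) = 144 + V (L(x, V) = V + 144 = 144 + V)
1/(353869 + L(55, R)) = 1/(353869 + (144 + 284)) = 1/(353869 + 428) = 1/354297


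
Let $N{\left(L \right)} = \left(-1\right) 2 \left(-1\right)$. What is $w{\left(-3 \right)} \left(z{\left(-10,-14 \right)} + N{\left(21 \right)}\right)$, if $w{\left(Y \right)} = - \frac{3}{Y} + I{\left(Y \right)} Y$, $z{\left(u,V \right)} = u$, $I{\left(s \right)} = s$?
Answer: $-80$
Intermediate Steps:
$w{\left(Y \right)} = Y^{2} - \frac{3}{Y}$ ($w{\left(Y \right)} = - \frac{3}{Y} + Y Y = - \frac{3}{Y} + Y^{2} = Y^{2} - \frac{3}{Y}$)
$N{\left(L \right)} = 2$ ($N{\left(L \right)} = \left(-2\right) \left(-1\right) = 2$)
$w{\left(-3 \right)} \left(z{\left(-10,-14 \right)} + N{\left(21 \right)}\right) = \frac{-3 + \left(-3\right)^{3}}{-3} \left(-10 + 2\right) = - \frac{-3 - 27}{3} \left(-8\right) = \left(- \frac{1}{3}\right) \left(-30\right) \left(-8\right) = 10 \left(-8\right) = -80$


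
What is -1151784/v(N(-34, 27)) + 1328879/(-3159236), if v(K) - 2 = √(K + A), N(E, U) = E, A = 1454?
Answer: 303151385891/186394924 - 95982*√355/59 ≈ -29025.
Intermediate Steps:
v(K) = 2 + √(1454 + K) (v(K) = 2 + √(K + 1454) = 2 + √(1454 + K))
-1151784/v(N(-34, 27)) + 1328879/(-3159236) = -1151784/(2 + √(1454 - 34)) + 1328879/(-3159236) = -1151784/(2 + √1420) + 1328879*(-1/3159236) = -1151784/(2 + 2*√355) - 1328879/3159236 = -1328879/3159236 - 1151784/(2 + 2*√355)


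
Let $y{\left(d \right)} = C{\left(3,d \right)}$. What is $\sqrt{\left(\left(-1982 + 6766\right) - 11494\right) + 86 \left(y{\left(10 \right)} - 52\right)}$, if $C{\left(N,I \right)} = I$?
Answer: $i \sqrt{10322} \approx 101.6 i$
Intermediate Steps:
$y{\left(d \right)} = d$
$\sqrt{\left(\left(-1982 + 6766\right) - 11494\right) + 86 \left(y{\left(10 \right)} - 52\right)} = \sqrt{\left(\left(-1982 + 6766\right) - 11494\right) + 86 \left(10 - 52\right)} = \sqrt{\left(4784 - 11494\right) + 86 \left(-42\right)} = \sqrt{-6710 - 3612} = \sqrt{-10322} = i \sqrt{10322}$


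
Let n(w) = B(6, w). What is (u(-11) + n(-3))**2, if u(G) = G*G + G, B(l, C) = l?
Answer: 13456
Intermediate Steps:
n(w) = 6
u(G) = G + G**2 (u(G) = G**2 + G = G + G**2)
(u(-11) + n(-3))**2 = (-11*(1 - 11) + 6)**2 = (-11*(-10) + 6)**2 = (110 + 6)**2 = 116**2 = 13456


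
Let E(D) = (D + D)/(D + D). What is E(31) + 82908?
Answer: 82909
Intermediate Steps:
E(D) = 1 (E(D) = (2*D)/((2*D)) = (2*D)*(1/(2*D)) = 1)
E(31) + 82908 = 1 + 82908 = 82909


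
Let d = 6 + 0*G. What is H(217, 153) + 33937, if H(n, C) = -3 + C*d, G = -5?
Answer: 34852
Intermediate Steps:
d = 6 (d = 6 + 0*(-5) = 6 + 0 = 6)
H(n, C) = -3 + 6*C (H(n, C) = -3 + C*6 = -3 + 6*C)
H(217, 153) + 33937 = (-3 + 6*153) + 33937 = (-3 + 918) + 33937 = 915 + 33937 = 34852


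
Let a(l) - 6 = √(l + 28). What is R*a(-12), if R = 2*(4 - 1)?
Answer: 60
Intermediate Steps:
a(l) = 6 + √(28 + l) (a(l) = 6 + √(l + 28) = 6 + √(28 + l))
R = 6 (R = 2*3 = 6)
R*a(-12) = 6*(6 + √(28 - 12)) = 6*(6 + √16) = 6*(6 + 4) = 6*10 = 60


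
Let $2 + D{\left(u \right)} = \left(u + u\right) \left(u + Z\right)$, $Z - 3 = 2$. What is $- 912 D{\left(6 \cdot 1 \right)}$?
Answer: $-118560$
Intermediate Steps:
$Z = 5$ ($Z = 3 + 2 = 5$)
$D{\left(u \right)} = -2 + 2 u \left(5 + u\right)$ ($D{\left(u \right)} = -2 + \left(u + u\right) \left(u + 5\right) = -2 + 2 u \left(5 + u\right)$)
$- 912 D{\left(6 \cdot 1 \right)} = - 912 \left(-2 + 2 \left(6 \cdot 1\right)^{2} + 10 \cdot 6 \cdot 1\right) = - 912 \left(-2 + 2 \cdot 6^{2} + 10 \cdot 6\right) = - 912 \left(-2 + 2 \cdot 36 + 60\right) = - 912 \left(-2 + 72 + 60\right) = \left(-912\right) 130 = -118560$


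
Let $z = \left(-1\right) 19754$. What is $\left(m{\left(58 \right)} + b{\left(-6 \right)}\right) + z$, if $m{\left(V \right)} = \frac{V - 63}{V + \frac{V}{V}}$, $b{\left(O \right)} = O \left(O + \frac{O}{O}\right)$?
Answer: $- \frac{1163721}{59} \approx -19724.0$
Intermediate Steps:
$b{\left(O \right)} = O \left(1 + O\right)$ ($b{\left(O \right)} = O \left(O + 1\right) = O \left(1 + O\right)$)
$z = -19754$
$m{\left(V \right)} = \frac{-63 + V}{1 + V}$ ($m{\left(V \right)} = \frac{-63 + V}{V + 1} = \frac{-63 + V}{1 + V}$)
$\left(m{\left(58 \right)} + b{\left(-6 \right)}\right) + z = \left(\frac{-63 + 58}{1 + 58} - 6 \left(1 - 6\right)\right) - 19754 = \left(\frac{1}{59} \left(-5\right) - -30\right) - 19754 = \left(\frac{1}{59} \left(-5\right) + 30\right) - 19754 = \left(- \frac{5}{59} + 30\right) - 19754 = \frac{1765}{59} - 19754 = - \frac{1163721}{59}$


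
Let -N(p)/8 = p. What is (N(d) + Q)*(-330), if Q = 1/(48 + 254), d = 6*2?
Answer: 4783515/151 ≈ 31679.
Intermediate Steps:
d = 12
N(p) = -8*p
Q = 1/302 ≈ 0.0033113
(N(d) + Q)*(-330) = (-8*12 + 1/302)*(-330) = (-96 + 1/302)*(-330) = -28991/302*(-330) = 4783515/151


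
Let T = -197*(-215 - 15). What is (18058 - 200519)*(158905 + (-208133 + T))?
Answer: 714882198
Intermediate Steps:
T = 45310 (T = -197*(-230) = 45310)
(18058 - 200519)*(158905 + (-208133 + T)) = (18058 - 200519)*(158905 + (-208133 + 45310)) = -182461*(158905 - 162823) = -182461*(-3918) = 714882198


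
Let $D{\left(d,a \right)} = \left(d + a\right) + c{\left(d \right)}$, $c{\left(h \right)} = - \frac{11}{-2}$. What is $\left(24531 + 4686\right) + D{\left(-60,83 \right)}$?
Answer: $\frac{58491}{2} \approx 29246.0$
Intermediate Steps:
$c{\left(h \right)} = \frac{11}{2}$ ($c{\left(h \right)} = \left(-11\right) \left(- \frac{1}{2}\right) = \frac{11}{2}$)
$D{\left(d,a \right)} = \frac{11}{2} + a + d$ ($D{\left(d,a \right)} = \left(d + a\right) + \frac{11}{2} = \left(a + d\right) + \frac{11}{2} = \frac{11}{2} + a + d$)
$\left(24531 + 4686\right) + D{\left(-60,83 \right)} = \left(24531 + 4686\right) + \left(\frac{11}{2} + 83 - 60\right) = 29217 + \frac{57}{2} = \frac{58491}{2}$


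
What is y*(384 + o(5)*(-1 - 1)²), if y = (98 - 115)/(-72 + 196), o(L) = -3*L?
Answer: -1377/31 ≈ -44.419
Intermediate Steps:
y = -17/124 ≈ -0.13710
y*(384 + o(5)*(-1 - 1)²) = -17*(384 + (-3*5)*(-1 - 1)²)/124 = -17*(384 - 15*(-2)²)/124 = -17*(384 - 15*4)/124 = -17*(384 - 60)/124 = -17/124*324 = -1377/31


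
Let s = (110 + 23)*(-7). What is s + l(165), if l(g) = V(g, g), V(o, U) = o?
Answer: -766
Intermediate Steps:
l(g) = g
s = -931 (s = 133*(-7) = -931)
s + l(165) = -931 + 165 = -766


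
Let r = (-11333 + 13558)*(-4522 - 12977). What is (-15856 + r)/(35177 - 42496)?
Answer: 38951131/7319 ≈ 5321.9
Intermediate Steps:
r = -38935275 (r = 2225*(-17499) = -38935275)
(-15856 + r)/(35177 - 42496) = (-15856 - 38935275)/(35177 - 42496) = -38951131/(-7319) = -38951131*(-1/7319) = 38951131/7319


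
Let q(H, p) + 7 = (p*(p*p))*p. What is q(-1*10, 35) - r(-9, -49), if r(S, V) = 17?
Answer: 1500601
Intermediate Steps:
q(H, p) = -7 + p⁴ (q(H, p) = -7 + (p*(p*p))*p = -7 + (p*p²)*p = -7 + p³*p = -7 + p⁴)
q(-1*10, 35) - r(-9, -49) = (-7 + 35⁴) - 1*17 = (-7 + 1500625) - 17 = 1500618 - 17 = 1500601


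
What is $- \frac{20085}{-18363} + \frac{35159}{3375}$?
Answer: $\frac{237803864}{20658375} \approx 11.511$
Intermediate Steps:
$- \frac{20085}{-18363} + \frac{35159}{3375} = \left(-20085\right) \left(- \frac{1}{18363}\right) + 35159 \cdot \frac{1}{3375} = \frac{6695}{6121} + \frac{35159}{3375} = \frac{237803864}{20658375}$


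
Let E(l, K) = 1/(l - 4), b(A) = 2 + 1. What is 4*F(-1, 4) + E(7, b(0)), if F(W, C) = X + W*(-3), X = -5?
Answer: -23/3 ≈ -7.6667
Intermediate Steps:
b(A) = 3
F(W, C) = -5 - 3*W (F(W, C) = -5 + W*(-3) = -5 - 3*W)
E(l, K) = 1/(-4 + l)
4*F(-1, 4) + E(7, b(0)) = 4*(-5 - 3*(-1)) + 1/(-4 + 7) = 4*(-5 + 3) + 1/3 = 4*(-2) + ⅓ = -8 + ⅓ = -23/3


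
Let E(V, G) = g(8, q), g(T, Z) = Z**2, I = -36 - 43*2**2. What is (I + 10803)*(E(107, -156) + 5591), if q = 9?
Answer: 60094840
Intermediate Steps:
I = -208 (I = -36 - 43*4 = -36 - 172 = -208)
E(V, G) = 81 (E(V, G) = 9**2 = 81)
(I + 10803)*(E(107, -156) + 5591) = (-208 + 10803)*(81 + 5591) = 10595*5672 = 60094840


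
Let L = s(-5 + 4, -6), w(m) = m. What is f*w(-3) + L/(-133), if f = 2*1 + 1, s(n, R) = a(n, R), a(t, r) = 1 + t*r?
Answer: -172/19 ≈ -9.0526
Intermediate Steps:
a(t, r) = 1 + r*t
s(n, R) = 1 + R*n
L = 7 (L = 1 - 6*(-5 + 4) = 1 - 6*(-1) = 1 + 6 = 7)
f = 3 (f = 2 + 1 = 3)
f*w(-3) + L/(-133) = 3*(-3) + 7/(-133) = -9 + 7*(-1/133) = -9 - 1/19 = -172/19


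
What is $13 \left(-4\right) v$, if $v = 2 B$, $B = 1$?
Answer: $-104$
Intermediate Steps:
$v = 2$ ($v = 2 \cdot 1 = 2$)
$13 \left(-4\right) v = 13 \left(-4\right) 2 = \left(-52\right) 2 = -104$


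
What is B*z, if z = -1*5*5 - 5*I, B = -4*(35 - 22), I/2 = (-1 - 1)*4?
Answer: -2860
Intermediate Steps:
I = -16 (I = 2*((-1 - 1)*4) = 2*(-2*4) = 2*(-8) = -16)
B = -52 (B = -4*13 = -52)
z = 55 (z = -1*5*5 - 5*(-16) = -5*5 + 80 = -25 + 80 = 55)
B*z = -52*55 = -2860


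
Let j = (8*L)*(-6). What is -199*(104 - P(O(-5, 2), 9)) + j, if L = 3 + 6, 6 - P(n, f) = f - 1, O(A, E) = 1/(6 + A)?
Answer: -21526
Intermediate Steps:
P(n, f) = 7 - f (P(n, f) = 6 - (f - 1) = 6 - (-1 + f) = 6 + (1 - f) = 7 - f)
L = 9
j = -432 (j = (8*9)*(-6) = 72*(-6) = -432)
-199*(104 - P(O(-5, 2), 9)) + j = -199*(104 - (7 - 1*9)) - 432 = -199*(104 - (7 - 9)) - 432 = -199*(104 - 1*(-2)) - 432 = -199*(104 + 2) - 432 = -199*106 - 432 = -21094 - 432 = -21526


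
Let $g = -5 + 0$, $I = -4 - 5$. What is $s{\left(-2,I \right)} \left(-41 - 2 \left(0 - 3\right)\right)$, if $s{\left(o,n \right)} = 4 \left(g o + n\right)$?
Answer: $-140$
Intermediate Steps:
$I = -9$
$g = -5$
$s{\left(o,n \right)} = - 20 o + 4 n$ ($s{\left(o,n \right)} = 4 \left(- 5 o + n\right) = 4 \left(n - 5 o\right) = - 20 o + 4 n$)
$s{\left(-2,I \right)} \left(-41 - 2 \left(0 - 3\right)\right) = \left(\left(-20\right) \left(-2\right) + 4 \left(-9\right)\right) \left(-41 - 2 \left(0 - 3\right)\right) = \left(40 - 36\right) \left(-41 - 2 \left(0 - 3\right)\right) = 4 \left(-41 - -6\right) = 4 \left(-41 + 6\right) = 4 \left(-35\right) = -140$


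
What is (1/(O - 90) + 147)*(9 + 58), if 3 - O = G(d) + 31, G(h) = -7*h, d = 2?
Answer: 1024229/104 ≈ 9848.4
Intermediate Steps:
O = -14 (O = 3 - (-7*2 + 31) = 3 - (-14 + 31) = 3 - 1*17 = 3 - 17 = -14)
(1/(O - 90) + 147)*(9 + 58) = (1/(-14 - 90) + 147)*(9 + 58) = (1/(-104) + 147)*67 = (-1/104 + 147)*67 = (15287/104)*67 = 1024229/104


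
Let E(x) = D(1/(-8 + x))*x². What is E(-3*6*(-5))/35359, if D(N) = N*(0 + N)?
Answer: 2025/59438479 ≈ 3.4069e-5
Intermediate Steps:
D(N) = N² (D(N) = N*N = N²)
E(x) = x²/(-8 + x)² (E(x) = (1/(-8 + x))²*x² = x²/(-8 + x)²)
E(-3*6*(-5))/35359 = ((-3*6*(-5))²/(-8 - 3*6*(-5))²)/35359 = ((-18*(-5))²/(-8 - 18*(-5))²)*(1/35359) = (90²/(-8 + 90)²)*(1/35359) = (8100/82²)*(1/35359) = (8100*(1/6724))*(1/35359) = (2025/1681)*(1/35359) = 2025/59438479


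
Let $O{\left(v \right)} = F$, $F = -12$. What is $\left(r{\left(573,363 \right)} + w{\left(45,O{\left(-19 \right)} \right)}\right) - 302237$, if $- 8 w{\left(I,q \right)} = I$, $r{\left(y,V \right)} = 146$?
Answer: $- \frac{2416773}{8} \approx -3.021 \cdot 10^{5}$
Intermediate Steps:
$O{\left(v \right)} = -12$
$w{\left(I,q \right)} = - \frac{I}{8}$
$\left(r{\left(573,363 \right)} + w{\left(45,O{\left(-19 \right)} \right)}\right) - 302237 = \left(146 - \frac{45}{8}\right) - 302237 = \frac{1123}{8} - 302237 = - \frac{2416773}{8}$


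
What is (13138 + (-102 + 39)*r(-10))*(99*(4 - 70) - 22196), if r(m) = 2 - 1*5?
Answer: -382884710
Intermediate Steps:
r(m) = -3 (r(m) = 2 - 5 = -3)
(13138 + (-102 + 39)*r(-10))*(99*(4 - 70) - 22196) = (13138 + (-102 + 39)*(-3))*(99*(4 - 70) - 22196) = (13138 - 63*(-3))*(99*(-66) - 22196) = (13138 + 189)*(-6534 - 22196) = 13327*(-28730) = -382884710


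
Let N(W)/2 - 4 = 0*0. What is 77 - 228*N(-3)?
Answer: -1747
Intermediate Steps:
N(W) = 8 (N(W) = 8 + 2*(0*0) = 8 + 2*0 = 8 + 0 = 8)
77 - 228*N(-3) = 77 - 228*8 = 77 - 1824 = -1747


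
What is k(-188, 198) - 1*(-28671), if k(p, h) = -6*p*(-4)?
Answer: 24159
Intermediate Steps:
k(p, h) = 24*p
k(-188, 198) - 1*(-28671) = 24*(-188) - 1*(-28671) = -4512 + 28671 = 24159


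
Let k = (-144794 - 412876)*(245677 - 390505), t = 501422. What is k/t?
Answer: 40383115380/250711 ≈ 1.6107e+5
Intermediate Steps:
k = 80766230760 (k = -557670*(-144828) = 80766230760)
k/t = 80766230760/501422 = 80766230760*(1/501422) = 40383115380/250711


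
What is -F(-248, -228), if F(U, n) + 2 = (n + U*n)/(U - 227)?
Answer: 3014/25 ≈ 120.56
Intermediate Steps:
F(U, n) = -2 + (n + U*n)/(-227 + U) (F(U, n) = -2 + (n + U*n)/(U - 227) = -2 + (n + U*n)/(-227 + U))
-F(-248, -228) = -(454 - 228 - 2*(-248) - 248*(-228))/(-227 - 248) = -(454 - 228 + 496 + 56544)/(-475) = -(-1)*57266/475 = -1*(-3014/25) = 3014/25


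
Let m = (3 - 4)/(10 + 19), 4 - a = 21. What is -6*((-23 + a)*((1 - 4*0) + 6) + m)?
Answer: 48726/29 ≈ 1680.2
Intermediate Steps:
a = -17 (a = 4 - 1*21 = 4 - 21 = -17)
m = -1/29 ≈ -0.034483
-6*((-23 + a)*((1 - 4*0) + 6) + m) = -6*((-23 - 17)*((1 - 4*0) + 6) - 1/29) = -6*(-40*((1 + 0) + 6) - 1/29) = -6*(-40*(1 + 6) - 1/29) = -6*(-40*7 - 1/29) = -6*(-280 - 1/29) = -6*(-8121/29) = 48726/29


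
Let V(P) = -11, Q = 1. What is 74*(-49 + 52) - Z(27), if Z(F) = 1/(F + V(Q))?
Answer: 3551/16 ≈ 221.94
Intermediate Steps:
Z(F) = 1/(-11 + F) (Z(F) = 1/(F - 11) = 1/(-11 + F))
74*(-49 + 52) - Z(27) = 74*(-49 + 52) - 1/(-11 + 27) = 74*3 - 1/16 = 222 - 1*1/16 = 222 - 1/16 = 3551/16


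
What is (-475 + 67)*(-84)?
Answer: 34272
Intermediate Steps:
(-475 + 67)*(-84) = -408*(-84) = 34272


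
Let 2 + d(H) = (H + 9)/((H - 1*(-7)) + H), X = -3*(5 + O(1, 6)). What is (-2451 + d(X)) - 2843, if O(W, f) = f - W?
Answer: -280667/53 ≈ -5295.6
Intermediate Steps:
X = -30 (X = -3*(5 + (6 - 1*1)) = -3*(5 + (6 - 1)) = -3*(5 + 5) = -3*10 = -30)
d(H) = -2 + (9 + H)/(7 + 2*H) (d(H) = -2 + (H + 9)/((H - 1*(-7)) + H) = -2 + (9 + H)/((H + 7) + H) = -2 + (9 + H)/((7 + H) + H) = -2 + (9 + H)/(7 + 2*H))
(-2451 + d(X)) - 2843 = (-2451 + (-5 - 3*(-30))/(7 + 2*(-30))) - 2843 = (-2451 + (-5 + 90)/(7 - 60)) - 2843 = (-2451 + 85/(-53)) - 2843 = (-2451 - 1/53*85) - 2843 = (-2451 - 85/53) - 2843 = -129988/53 - 2843 = -280667/53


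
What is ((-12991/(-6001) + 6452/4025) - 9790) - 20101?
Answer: -721896954048/24154025 ≈ -29887.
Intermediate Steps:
((-12991/(-6001) + 6452/4025) - 9790) - 20101 = ((-12991*(-1/6001) + 6452*(1/4025)) - 9790) - 20101 = ((12991/6001 + 6452/4025) - 9790) - 20101 = (91007227/24154025 - 9790) - 20101 = -236376897523/24154025 - 20101 = -721896954048/24154025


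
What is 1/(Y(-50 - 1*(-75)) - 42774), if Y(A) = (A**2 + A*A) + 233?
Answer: -1/41291 ≈ -2.4218e-5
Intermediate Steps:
Y(A) = 233 + 2*A**2 (Y(A) = (A**2 + A**2) + 233 = 2*A**2 + 233 = 233 + 2*A**2)
1/(Y(-50 - 1*(-75)) - 42774) = 1/((233 + 2*(-50 - 1*(-75))**2) - 42774) = 1/((233 + 2*(-50 + 75)**2) - 42774) = 1/((233 + 2*25**2) - 42774) = 1/((233 + 2*625) - 42774) = 1/((233 + 1250) - 42774) = 1/(1483 - 42774) = 1/(-41291) = -1/41291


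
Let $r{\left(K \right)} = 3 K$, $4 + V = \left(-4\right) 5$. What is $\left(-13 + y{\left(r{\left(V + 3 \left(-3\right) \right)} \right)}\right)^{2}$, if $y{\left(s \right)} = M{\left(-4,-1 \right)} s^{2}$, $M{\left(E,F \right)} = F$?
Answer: $96314596$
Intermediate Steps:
$V = -24$ ($V = -4 - 20 = -24$)
$y{\left(s \right)} = - s^{2}$
$\left(-13 + y{\left(r{\left(V + 3 \left(-3\right) \right)} \right)}\right)^{2} = \left(-13 - \left(3 \left(-24 + 3 \left(-3\right)\right)\right)^{2}\right)^{2} = \left(-13 - \left(3 \left(-24 - 9\right)\right)^{2}\right)^{2} = \left(-13 - \left(3 \left(-33\right)\right)^{2}\right)^{2} = \left(-13 - \left(-99\right)^{2}\right)^{2} = \left(-13 - 9801\right)^{2} = \left(-9814\right)^{2} = 96314596$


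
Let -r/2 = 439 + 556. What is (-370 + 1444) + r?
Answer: -916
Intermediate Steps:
r = -1990 (r = -2*(439 + 556) = -2*995 = -1990)
(-370 + 1444) + r = (-370 + 1444) - 1990 = 1074 - 1990 = -916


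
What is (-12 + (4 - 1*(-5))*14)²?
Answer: 12996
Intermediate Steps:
(-12 + (4 - 1*(-5))*14)² = (-12 + (4 + 5)*14)² = (-12 + 9*14)² = (-12 + 126)² = 114² = 12996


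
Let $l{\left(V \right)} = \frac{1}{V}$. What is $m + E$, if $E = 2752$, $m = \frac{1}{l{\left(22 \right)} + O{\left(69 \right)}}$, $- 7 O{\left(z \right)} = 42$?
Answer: $\frac{360490}{131} \approx 2751.8$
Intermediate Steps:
$O{\left(z \right)} = -6$ ($O{\left(z \right)} = \left(- \frac{1}{7}\right) 42 = -6$)
$m = - \frac{22}{131}$ ($m = \frac{1}{\frac{1}{22} - 6} = \frac{1}{- \frac{131}{22}} = - \frac{22}{131} \approx -0.16794$)
$m + E = - \frac{22}{131} + 2752 = \frac{360490}{131}$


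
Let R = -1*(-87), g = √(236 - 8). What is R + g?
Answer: 87 + 2*√57 ≈ 102.10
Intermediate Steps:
g = 2*√57 (g = √228 = 2*√57 ≈ 15.100)
R = 87
R + g = 87 + 2*√57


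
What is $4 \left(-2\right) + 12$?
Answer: $4$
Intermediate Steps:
$4 \left(-2\right) + 12 = -8 + 12 = 4$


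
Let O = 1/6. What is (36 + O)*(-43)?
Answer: -9331/6 ≈ -1555.2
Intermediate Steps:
O = ⅙ ≈ 0.16667
(36 + O)*(-43) = (36 + ⅙)*(-43) = (217/6)*(-43) = -9331/6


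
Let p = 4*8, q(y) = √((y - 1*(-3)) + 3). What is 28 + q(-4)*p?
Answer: 28 + 32*√2 ≈ 73.255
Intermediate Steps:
q(y) = √(6 + y) (q(y) = √((y + 3) + 3) = √((3 + y) + 3) = √(6 + y))
p = 32
28 + q(-4)*p = 28 + √(6 - 4)*32 = 28 + √2*32 = 28 + 32*√2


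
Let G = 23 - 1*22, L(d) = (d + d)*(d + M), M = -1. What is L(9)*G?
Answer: 144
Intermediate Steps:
L(d) = 2*d*(-1 + d) (L(d) = (d + d)*(d - 1) = (2*d)*(-1 + d) = 2*d*(-1 + d))
G = 1 (G = 23 - 22 = 1)
L(9)*G = (2*9*(-1 + 9))*1 = (2*9*8)*1 = 144*1 = 144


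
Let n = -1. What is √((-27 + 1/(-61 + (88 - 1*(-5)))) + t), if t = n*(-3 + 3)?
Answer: I*√1726/8 ≈ 5.1931*I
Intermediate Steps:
t = 0 (t = -(-3 + 3) = -1*0 = 0)
√((-27 + 1/(-61 + (88 - 1*(-5)))) + t) = √((-27 + 1/(-61 + (88 - 1*(-5)))) + 0) = √((-27 + 1/(-61 + (88 + 5))) + 0) = √((-27 + 1/(-61 + 93)) + 0) = √((-27 + 1/32) + 0) = √(-863/32 + 0) = √(-863/32) = I*√1726/8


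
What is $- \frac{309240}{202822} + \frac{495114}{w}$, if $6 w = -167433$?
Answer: $- \frac{109049508528}{5659849321} \approx -19.267$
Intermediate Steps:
$w = - \frac{55811}{2}$ ($w = \frac{1}{6} \left(-167433\right) = - \frac{55811}{2} \approx -27906.0$)
$- \frac{309240}{202822} + \frac{495114}{w} = - \frac{309240}{202822} + \frac{495114}{- \frac{55811}{2}} = \left(-309240\right) \frac{1}{202822} + 495114 \left(- \frac{2}{55811}\right) = - \frac{154620}{101411} - \frac{990228}{55811} = - \frac{109049508528}{5659849321}$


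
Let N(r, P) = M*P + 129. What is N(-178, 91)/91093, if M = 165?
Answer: 15144/91093 ≈ 0.16625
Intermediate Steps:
N(r, P) = 129 + 165*P (N(r, P) = 165*P + 129 = 129 + 165*P)
N(-178, 91)/91093 = (129 + 165*91)/91093 = (129 + 15015)*(1/91093) = 15144*(1/91093) = 15144/91093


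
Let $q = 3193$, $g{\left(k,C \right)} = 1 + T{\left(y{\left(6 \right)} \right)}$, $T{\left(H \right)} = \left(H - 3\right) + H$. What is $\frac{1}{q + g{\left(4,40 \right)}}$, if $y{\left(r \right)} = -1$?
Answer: $\frac{1}{3189} \approx 0.00031358$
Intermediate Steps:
$T{\left(H \right)} = -3 + 2 H$ ($T{\left(H \right)} = \left(-3 + H\right) + H = -3 + 2 H$)
$g{\left(k,C \right)} = -4$ ($g{\left(k,C \right)} = 1 + \left(-3 + 2 \left(-1\right)\right) = 1 - 5 = -4$)
$\frac{1}{q + g{\left(4,40 \right)}} = \frac{1}{3193 - 4} = \frac{1}{3189}$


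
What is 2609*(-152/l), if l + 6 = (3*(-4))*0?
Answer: 198284/3 ≈ 66095.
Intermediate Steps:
l = -6 (l = -6 + (3*(-4))*0 = -6 - 12*0 = -6 + 0 = -6)
2609*(-152/l) = 2609*(-152/(-6)) = 2609*(-152*(-⅙)) = 2609*(76/3) = 198284/3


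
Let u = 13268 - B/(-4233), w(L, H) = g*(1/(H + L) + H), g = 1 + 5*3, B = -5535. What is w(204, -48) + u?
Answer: 687796189/55029 ≈ 12499.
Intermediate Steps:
g = 16 (g = 1 + 15 = 16)
w(L, H) = 16*H + 16/(H + L) (w(L, H) = 16*(1/(H + L) + H) = 16*(H + 1/(H + L)) = 16*H + 16/(H + L))
u = 18719303/1411 (u = 13268 - (-5535)/(-4233) = 13268 - (-5535)*(-1)/4233 = 13268 - 1*1845/1411 = 13268 - 1845/1411 = 18719303/1411 ≈ 13267.)
w(204, -48) + u = 16*(1 + (-48)² - 48*204)/(-48 + 204) + 18719303/1411 = 16*(1 + 2304 - 9792)/156 + 18719303/1411 = 16*(1/156)*(-7487) + 18719303/1411 = -29948/39 + 18719303/1411 = 687796189/55029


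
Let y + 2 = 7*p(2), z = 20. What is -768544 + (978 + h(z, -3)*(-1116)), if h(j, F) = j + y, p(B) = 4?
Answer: -818902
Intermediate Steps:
y = 26 (y = -2 + 7*4 = -2 + 28 = 26)
h(j, F) = 26 + j (h(j, F) = j + 26 = 26 + j)
-768544 + (978 + h(z, -3)*(-1116)) = -768544 + (978 + (26 + 20)*(-1116)) = -768544 + (978 + 46*(-1116)) = -768544 + (978 - 51336) = -768544 - 50358 = -818902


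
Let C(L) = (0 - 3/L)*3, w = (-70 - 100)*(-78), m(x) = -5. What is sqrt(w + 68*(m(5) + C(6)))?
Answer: sqrt(12818) ≈ 113.22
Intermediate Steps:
w = 13260 (w = -170*(-78) = 13260)
C(L) = -9/L (C(L) = -3/L*3 = -9/L)
sqrt(w + 68*(m(5) + C(6))) = sqrt(13260 + 68*(-5 - 9/6)) = sqrt(13260 + 68*(-5 - 9*1/6)) = sqrt(13260 + 68*(-5 - 3/2)) = sqrt(13260 + 68*(-13/2)) = sqrt(13260 - 442) = sqrt(12818)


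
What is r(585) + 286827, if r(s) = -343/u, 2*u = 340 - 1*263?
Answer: 3154999/11 ≈ 2.8682e+5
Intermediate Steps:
u = 77/2 (u = (340 - 1*263)/2 = (340 - 263)/2 = (1/2)*77 = 77/2 ≈ 38.500)
r(s) = -98/11 (r(s) = -343/77/2 = -343*2/77 = -98/11)
r(585) + 286827 = -98/11 + 286827 = 3154999/11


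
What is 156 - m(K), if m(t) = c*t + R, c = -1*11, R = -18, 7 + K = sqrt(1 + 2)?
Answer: 97 + 11*sqrt(3) ≈ 116.05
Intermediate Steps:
K = -7 + sqrt(3) (K = -7 + sqrt(1 + 2) = -7 + sqrt(3) ≈ -5.2680)
c = -11
m(t) = -18 - 11*t (m(t) = -11*t - 18 = -18 - 11*t)
156 - m(K) = 156 - (-18 - 11*(-7 + sqrt(3))) = 156 - (-18 + (77 - 11*sqrt(3))) = 156 - (59 - 11*sqrt(3)) = 156 + (-59 + 11*sqrt(3)) = 97 + 11*sqrt(3)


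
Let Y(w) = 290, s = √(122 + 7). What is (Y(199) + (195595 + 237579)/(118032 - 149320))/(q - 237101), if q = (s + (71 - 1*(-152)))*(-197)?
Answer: -303526714634/308867230550993 + 851074081*√129/1235468922203972 ≈ -0.00097489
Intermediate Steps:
s = √129 ≈ 11.358
q = -43931 - 197*√129 (q = (√129 + (71 - 1*(-152)))*(-197) = (√129 + (71 + 152))*(-197) = (√129 + 223)*(-197) = (223 + √129)*(-197) = -43931 - 197*√129 ≈ -46169.)
(Y(199) + (195595 + 237579)/(118032 - 149320))/(q - 237101) = (290 + (195595 + 237579)/(118032 - 149320))/((-43931 - 197*√129) - 237101) = (290 + 433174/(-31288))/(-281032 - 197*√129) = (290 + 433174*(-1/31288))/(-281032 - 197*√129) = (290 - 216587/15644)/(-281032 - 197*√129) = 4320173/(15644*(-281032 - 197*√129))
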